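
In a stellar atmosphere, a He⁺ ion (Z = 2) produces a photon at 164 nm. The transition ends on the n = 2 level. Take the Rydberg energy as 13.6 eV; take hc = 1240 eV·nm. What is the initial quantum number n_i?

n_i = 3

The photon energy is ΔE = hc/λ = 1240 / 164 = 7.561 eV.
With Z = 2, ΔE = 54.40 × (1/n_f² − 1/n_i²), so 1/n_f² − 1/n_i² = 0.1390.
With n_f = 2: 1/n_i² = 1/4 − 0.1390 = 0.1110, so n_i ≈ 3.00.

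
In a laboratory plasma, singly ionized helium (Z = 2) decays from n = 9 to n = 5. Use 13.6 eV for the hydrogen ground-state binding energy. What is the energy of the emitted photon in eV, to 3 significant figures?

The Bohr energies scale as Z², so for Z = 2: E_n = −54.40/n² eV.
E_9 = −54.40/81 = −0.6716 eV and E_5 = −54.40/25 = −2.176 eV.
The photon energy is |E_9 − E_5| = 1.50 eV.

1.50 eV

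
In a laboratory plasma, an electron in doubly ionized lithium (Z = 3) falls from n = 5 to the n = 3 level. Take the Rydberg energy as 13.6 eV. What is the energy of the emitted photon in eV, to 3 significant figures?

8.70 eV

The Bohr energies scale as Z², so for Z = 3: E_n = −122.4/n² eV.
E_5 = −122.4/25 = −4.896 eV and E_3 = −122.4/9 = −13.60 eV.
The photon energy is |E_5 − E_3| = 8.70 eV.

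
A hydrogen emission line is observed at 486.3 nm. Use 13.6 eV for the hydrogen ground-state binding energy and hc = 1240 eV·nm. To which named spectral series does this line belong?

ΔE = 1240/486.3 = 2.550 eV.
This matches 13.6 × (1/2² − 1/4²), so n_f = 2: the Balmer series.

Balmer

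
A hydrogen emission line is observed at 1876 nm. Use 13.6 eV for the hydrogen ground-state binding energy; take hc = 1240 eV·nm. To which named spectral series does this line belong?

ΔE = 1240/1876 = 0.6610 eV.
This matches 13.6 × (1/3² − 1/4²), so n_f = 3: the Paschen series.

Paschen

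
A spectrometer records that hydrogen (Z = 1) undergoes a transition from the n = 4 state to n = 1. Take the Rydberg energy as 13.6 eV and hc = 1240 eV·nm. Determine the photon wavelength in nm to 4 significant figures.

ΔE = 13.60 × (1/1² − 1/4²) = 13.60 × 0.9375 = 12.75 eV.
λ = hc/ΔE = 1240 / 12.75 = 97.25 nm.
This line belongs to the Lyman series.

97.25 nm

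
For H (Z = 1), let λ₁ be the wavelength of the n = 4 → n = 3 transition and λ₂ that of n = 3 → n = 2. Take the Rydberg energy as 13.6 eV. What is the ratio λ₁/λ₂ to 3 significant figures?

λ ∝ 1/ΔE ∝ 1/(1/n_f² − 1/n_i²), and the Z² and hc factors cancel in the ratio.
λ₁/λ₂ = (1/2² − 1/3²)/(1/3² − 1/4²) = 0.1389/0.04861 = 2.86.

2.86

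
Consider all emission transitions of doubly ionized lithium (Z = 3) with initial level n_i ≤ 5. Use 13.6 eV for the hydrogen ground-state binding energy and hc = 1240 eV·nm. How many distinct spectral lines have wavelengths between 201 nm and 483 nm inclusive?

2

Enumerate all n_i → n_f pairs with 1 ≤ n_f < n_i ≤ 5 and compute λ = 1240 / [13.6·9·(1/n_f² − 1/n_i²)].
Lines falling in [201, 483] nm: 4→3 (208.4 nm), 5→4 (450.3 nm).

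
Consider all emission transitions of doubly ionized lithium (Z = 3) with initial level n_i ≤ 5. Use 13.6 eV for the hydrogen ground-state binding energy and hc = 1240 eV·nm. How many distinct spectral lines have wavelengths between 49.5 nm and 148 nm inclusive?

3

Enumerate all n_i → n_f pairs with 1 ≤ n_f < n_i ≤ 5 and compute λ = 1240 / [13.6·9·(1/n_f² − 1/n_i²)].
Lines falling in [49.5, 148] nm: 4→2 (54.03 nm), 3→2 (72.94 nm), 5→3 (142.5 nm).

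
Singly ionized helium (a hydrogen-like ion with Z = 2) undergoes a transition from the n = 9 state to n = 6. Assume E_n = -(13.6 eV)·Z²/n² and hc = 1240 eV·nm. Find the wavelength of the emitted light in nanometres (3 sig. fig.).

1480 nm

For Z = 2 the level energies scale as Z², so the effective Rydberg energy is 13.6 × 4 = 54.40 eV.
ΔE = 54.40 × (1/6² − 1/9²) = 54.40 × 0.01543 = 0.8395 eV.
λ = hc/ΔE = 1240 / 0.8395 = 1480 nm.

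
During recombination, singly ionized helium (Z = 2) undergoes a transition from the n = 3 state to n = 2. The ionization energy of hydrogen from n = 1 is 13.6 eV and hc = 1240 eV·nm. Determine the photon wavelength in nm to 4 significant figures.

For Z = 2 the level energies scale as Z², so the effective Rydberg energy is 13.6 × 4 = 54.40 eV.
ΔE = 54.40 × (1/2² − 1/3²) = 54.40 × 0.1389 = 7.556 eV.
λ = hc/ΔE = 1240 / 7.556 = 164.1 nm.

164.1 nm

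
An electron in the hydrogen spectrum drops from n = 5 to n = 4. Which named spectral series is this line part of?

Brackett

The series is set by the lower level: n_f = 4 is the Brackett series.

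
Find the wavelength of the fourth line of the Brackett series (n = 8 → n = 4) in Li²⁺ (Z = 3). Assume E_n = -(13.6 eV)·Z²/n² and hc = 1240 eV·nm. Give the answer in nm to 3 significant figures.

216 nm

The Brackett series terminates on n_f = 4; the fourth line has n_i = 4+4 = 8.
ΔE = 122.4 × (1/4² − 1/8²) = 5.738 eV.
λ = 1240 / 5.738 = 216 nm.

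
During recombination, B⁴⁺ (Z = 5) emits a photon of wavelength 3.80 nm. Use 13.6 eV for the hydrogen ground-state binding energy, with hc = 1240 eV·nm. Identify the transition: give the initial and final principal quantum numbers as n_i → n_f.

n_i = 5, n_f = 1

The photon energy is ΔE = hc/λ = 1240 / 3.80 = 326.3 eV.
With Z = 5, ΔE = 340.0 × (1/n_f² − 1/n_i²), so 1/n_f² − 1/n_i² = 0.9598.
Trying n_f = 1 gives 1/n_i² = 0.04025, i.e. n_i ≈ 5; this pair matches.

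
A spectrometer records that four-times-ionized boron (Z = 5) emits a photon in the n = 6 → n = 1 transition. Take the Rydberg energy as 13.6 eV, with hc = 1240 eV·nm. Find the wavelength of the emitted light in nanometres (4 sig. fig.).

3.751 nm

For Z = 5 the level energies scale as Z², so the effective Rydberg energy is 13.6 × 25 = 340.0 eV.
ΔE = 340.0 × (1/1² − 1/6²) = 340.0 × 0.9722 = 330.6 eV.
λ = hc/ΔE = 1240 / 330.6 = 3.751 nm.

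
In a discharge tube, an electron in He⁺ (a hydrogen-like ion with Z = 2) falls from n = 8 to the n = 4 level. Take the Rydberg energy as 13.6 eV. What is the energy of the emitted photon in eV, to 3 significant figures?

2.55 eV

The Bohr energies scale as Z², so for Z = 2: E_n = −54.40/n² eV.
E_8 = −54.40/64 = −0.8500 eV and E_4 = −54.40/16 = −3.400 eV.
The photon energy is |E_8 − E_4| = 2.55 eV.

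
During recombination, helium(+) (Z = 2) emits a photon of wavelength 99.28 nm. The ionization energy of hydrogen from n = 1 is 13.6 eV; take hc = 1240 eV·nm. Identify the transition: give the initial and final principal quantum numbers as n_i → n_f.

The photon energy is ΔE = hc/λ = 1240 / 99.28 = 12.49 eV.
With Z = 2, ΔE = 54.40 × (1/n_f² − 1/n_i²), so 1/n_f² − 1/n_i² = 0.2296.
Trying n_f = 2 gives 1/n_i² = 0.02041, i.e. n_i ≈ 7; this pair matches.

n_i = 7, n_f = 2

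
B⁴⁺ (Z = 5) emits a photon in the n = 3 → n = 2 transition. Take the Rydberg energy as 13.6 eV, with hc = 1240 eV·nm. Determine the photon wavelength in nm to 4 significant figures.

26.26 nm

For Z = 5 the level energies scale as Z², so the effective Rydberg energy is 13.6 × 25 = 340.0 eV.
ΔE = 340.0 × (1/2² − 1/3²) = 340.0 × 0.1389 = 47.22 eV.
λ = hc/ΔE = 1240 / 47.22 = 26.26 nm.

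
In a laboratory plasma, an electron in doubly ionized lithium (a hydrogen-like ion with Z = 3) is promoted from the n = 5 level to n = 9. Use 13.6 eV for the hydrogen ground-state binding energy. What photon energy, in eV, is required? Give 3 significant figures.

3.38 eV

The Bohr energies scale as Z², so for Z = 3: E_n = −122.4/n² eV.
E_9 = −122.4/81 = −1.511 eV and E_5 = −122.4/25 = −4.896 eV.
The photon energy is |E_9 − E_5| = 3.38 eV.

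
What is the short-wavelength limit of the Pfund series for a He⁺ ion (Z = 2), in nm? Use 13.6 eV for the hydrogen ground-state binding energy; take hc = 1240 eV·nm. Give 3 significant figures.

The Pfund series has lower level n_f = 5; the series limit corresponds to n_i → ∞.
ΔE_max = 13.6 × 4 / 5² = 2.176 eV.
λ_min = 1240 / 2.176 = 570 nm.

570 nm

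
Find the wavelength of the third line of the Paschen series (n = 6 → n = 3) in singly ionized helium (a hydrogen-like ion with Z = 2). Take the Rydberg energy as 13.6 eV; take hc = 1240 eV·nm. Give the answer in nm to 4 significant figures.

273.5 nm

The Paschen series terminates on n_f = 3; the third line has n_i = 3+3 = 6.
ΔE = 54.40 × (1/3² − 1/6²) = 4.533 eV.
λ = 1240 / 4.533 = 273.5 nm.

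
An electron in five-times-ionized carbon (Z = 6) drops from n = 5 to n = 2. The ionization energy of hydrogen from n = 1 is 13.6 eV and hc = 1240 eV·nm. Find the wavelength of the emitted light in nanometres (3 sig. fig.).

12.1 nm

For Z = 6 the level energies scale as Z², so the effective Rydberg energy is 13.6 × 36 = 489.6 eV.
ΔE = 489.6 × (1/2² − 1/5²) = 489.6 × 0.2100 = 102.8 eV.
λ = hc/ΔE = 1240 / 102.8 = 12.1 nm.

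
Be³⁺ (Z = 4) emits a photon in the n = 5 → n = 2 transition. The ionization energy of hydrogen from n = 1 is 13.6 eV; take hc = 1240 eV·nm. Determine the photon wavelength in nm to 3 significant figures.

For Z = 4 the level energies scale as Z², so the effective Rydberg energy is 13.6 × 16 = 217.6 eV.
ΔE = 217.6 × (1/2² − 1/5²) = 217.6 × 0.2100 = 45.70 eV.
λ = hc/ΔE = 1240 / 45.70 = 27.1 nm.

27.1 nm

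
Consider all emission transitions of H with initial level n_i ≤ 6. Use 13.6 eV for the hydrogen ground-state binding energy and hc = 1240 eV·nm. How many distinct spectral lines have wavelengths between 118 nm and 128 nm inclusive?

1

Enumerate all n_i → n_f pairs with 1 ≤ n_f < n_i ≤ 6 and compute λ = 1240 / [13.6·1·(1/n_f² − 1/n_i²)].
Lines falling in [118, 128] nm: 2→1 (121.6 nm).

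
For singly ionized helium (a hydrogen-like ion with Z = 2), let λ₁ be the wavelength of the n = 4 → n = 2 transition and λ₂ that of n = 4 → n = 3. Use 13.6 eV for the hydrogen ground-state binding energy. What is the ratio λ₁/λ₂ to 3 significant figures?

0.259

λ ∝ 1/ΔE ∝ 1/(1/n_f² − 1/n_i²), and the Z² and hc factors cancel in the ratio.
λ₁/λ₂ = (1/3² − 1/4²)/(1/2² − 1/4²) = 0.04861/0.1875 = 0.259.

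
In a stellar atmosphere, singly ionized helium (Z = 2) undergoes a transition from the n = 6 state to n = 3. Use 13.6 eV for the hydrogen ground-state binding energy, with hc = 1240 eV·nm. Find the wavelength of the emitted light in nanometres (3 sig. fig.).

For Z = 2 the level energies scale as Z², so the effective Rydberg energy is 13.6 × 4 = 54.40 eV.
ΔE = 54.40 × (1/3² − 1/6²) = 54.40 × 0.08333 = 4.533 eV.
λ = hc/ΔE = 1240 / 4.533 = 274 nm.

274 nm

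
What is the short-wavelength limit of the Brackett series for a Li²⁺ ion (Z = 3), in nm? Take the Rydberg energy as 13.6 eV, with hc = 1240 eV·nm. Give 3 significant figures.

162 nm

The Brackett series has lower level n_f = 4; the series limit corresponds to n_i → ∞.
ΔE_max = 13.6 × 9 / 4² = 7.650 eV.
λ_min = 1240 / 7.650 = 162 nm.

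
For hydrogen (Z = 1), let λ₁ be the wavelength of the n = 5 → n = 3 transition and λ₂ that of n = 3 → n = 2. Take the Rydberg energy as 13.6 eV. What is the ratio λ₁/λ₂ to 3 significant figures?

λ ∝ 1/ΔE ∝ 1/(1/n_f² − 1/n_i²), and the Z² and hc factors cancel in the ratio.
λ₁/λ₂ = (1/2² − 1/3²)/(1/3² − 1/5²) = 0.1389/0.07111 = 1.95.

1.95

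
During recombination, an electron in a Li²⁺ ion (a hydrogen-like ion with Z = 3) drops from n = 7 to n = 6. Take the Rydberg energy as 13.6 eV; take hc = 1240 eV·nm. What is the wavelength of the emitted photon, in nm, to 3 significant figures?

1370 nm

For Z = 3 the level energies scale as Z², so the effective Rydberg energy is 13.6 × 9 = 122.4 eV.
ΔE = 122.4 × (1/6² − 1/7²) = 122.4 × 0.007370 = 0.9020 eV.
λ = hc/ΔE = 1240 / 0.9020 = 1370 nm.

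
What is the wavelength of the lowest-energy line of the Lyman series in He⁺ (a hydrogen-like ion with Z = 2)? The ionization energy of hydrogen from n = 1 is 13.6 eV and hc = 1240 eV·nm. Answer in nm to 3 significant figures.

30.4 nm

The Lyman series terminates on n_f = 1; the first line has n_i = 1+1 = 2.
ΔE = 54.40 × (1/1² − 1/2²) = 40.80 eV.
λ = 1240 / 40.80 = 30.4 nm.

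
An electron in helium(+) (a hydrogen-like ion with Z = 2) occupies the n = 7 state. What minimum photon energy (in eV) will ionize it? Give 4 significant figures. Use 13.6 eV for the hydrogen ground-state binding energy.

E_n = −13.6 Z²/n² = −54.40/n² eV for Z = 2.
E_7 = −54.40/49 = −1.110 eV, so ionization (to E = 0) requires 1.110 eV.

1.110 eV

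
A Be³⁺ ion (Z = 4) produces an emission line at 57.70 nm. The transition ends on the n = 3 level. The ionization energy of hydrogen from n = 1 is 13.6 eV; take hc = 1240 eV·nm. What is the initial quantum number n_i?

n_i = 9

The photon energy is ΔE = hc/λ = 1240 / 57.70 = 21.49 eV.
With Z = 4, ΔE = 217.6 × (1/n_f² − 1/n_i²), so 1/n_f² − 1/n_i² = 0.09876.
With n_f = 3: 1/n_i² = 1/9 − 0.09876 = 0.01235, so n_i ≈ 9.00.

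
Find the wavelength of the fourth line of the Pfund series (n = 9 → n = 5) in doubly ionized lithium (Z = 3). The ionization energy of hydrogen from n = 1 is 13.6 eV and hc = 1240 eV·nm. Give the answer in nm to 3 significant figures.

366 nm

The Pfund series terminates on n_f = 5; the fourth line has n_i = 5+4 = 9.
ΔE = 122.4 × (1/5² − 1/9²) = 3.385 eV.
λ = 1240 / 3.385 = 366 nm.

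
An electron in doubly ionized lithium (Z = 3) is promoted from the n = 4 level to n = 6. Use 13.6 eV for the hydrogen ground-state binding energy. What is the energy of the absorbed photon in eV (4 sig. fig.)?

4.250 eV

The Bohr energies scale as Z², so for Z = 3: E_n = −122.4/n² eV.
E_6 = −122.4/36 = −3.400 eV and E_4 = −122.4/16 = −7.650 eV.
The photon energy is |E_6 − E_4| = 4.250 eV.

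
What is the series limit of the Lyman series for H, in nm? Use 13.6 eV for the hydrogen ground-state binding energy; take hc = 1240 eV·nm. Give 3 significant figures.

91.2 nm

The Lyman series has lower level n_f = 1; the series limit corresponds to n_i → ∞.
ΔE_max = 13.6 × 1 / 1² = 13.60 eV.
λ_min = 1240 / 13.60 = 91.2 nm.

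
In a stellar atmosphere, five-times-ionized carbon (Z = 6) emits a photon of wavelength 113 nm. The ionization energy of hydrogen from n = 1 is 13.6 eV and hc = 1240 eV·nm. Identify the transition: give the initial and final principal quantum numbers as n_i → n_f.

The photon energy is ΔE = hc/λ = 1240 / 113 = 10.97 eV.
With Z = 6, ΔE = 489.6 × (1/n_f² − 1/n_i²), so 1/n_f² − 1/n_i² = 0.02241.
Trying n_f = 4 gives 1/n_i² = 0.04009, i.e. n_i ≈ 5; this pair matches.

n_i = 5, n_f = 4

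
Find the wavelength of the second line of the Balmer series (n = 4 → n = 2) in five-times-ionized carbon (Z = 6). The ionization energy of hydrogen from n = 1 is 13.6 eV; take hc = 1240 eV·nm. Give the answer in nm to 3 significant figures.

The Balmer series terminates on n_f = 2; the second line has n_i = 2+2 = 4.
ΔE = 489.6 × (1/2² − 1/4²) = 91.80 eV.
λ = 1240 / 91.80 = 13.5 nm.

13.5 nm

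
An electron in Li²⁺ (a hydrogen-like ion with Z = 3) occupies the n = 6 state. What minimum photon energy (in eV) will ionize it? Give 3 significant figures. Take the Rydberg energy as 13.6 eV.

3.40 eV

E_n = −13.6 Z²/n² = −122.4/n² eV for Z = 3.
E_6 = −122.4/36 = −3.40 eV, so ionization (to E = 0) requires 3.40 eV.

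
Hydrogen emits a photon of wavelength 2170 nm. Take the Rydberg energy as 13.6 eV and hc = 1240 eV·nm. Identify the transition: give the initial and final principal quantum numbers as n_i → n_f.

The photon energy is ΔE = hc/λ = 1240 / 2170 = 0.5714 eV.
With Z = 1, ΔE = 13.60 × (1/n_f² − 1/n_i²), so 1/n_f² − 1/n_i² = 0.04202.
Trying n_f = 4 gives 1/n_i² = 0.02048, i.e. n_i ≈ 7; this pair matches.

n_i = 7, n_f = 4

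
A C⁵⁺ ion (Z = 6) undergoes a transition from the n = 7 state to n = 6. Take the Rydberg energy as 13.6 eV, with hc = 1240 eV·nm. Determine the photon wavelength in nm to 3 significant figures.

344 nm

For Z = 6 the level energies scale as Z², so the effective Rydberg energy is 13.6 × 36 = 489.6 eV.
ΔE = 489.6 × (1/6² − 1/7²) = 489.6 × 0.007370 = 3.608 eV.
λ = hc/ΔE = 1240 / 3.608 = 344 nm.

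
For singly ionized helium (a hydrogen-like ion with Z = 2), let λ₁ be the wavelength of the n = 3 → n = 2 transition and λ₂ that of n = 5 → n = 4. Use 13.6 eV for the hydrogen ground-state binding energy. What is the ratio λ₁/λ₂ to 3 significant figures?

λ ∝ 1/ΔE ∝ 1/(1/n_f² − 1/n_i²), and the Z² and hc factors cancel in the ratio.
λ₁/λ₂ = (1/4² − 1/5²)/(1/2² − 1/3²) = 0.02250/0.1389 = 0.162.

0.162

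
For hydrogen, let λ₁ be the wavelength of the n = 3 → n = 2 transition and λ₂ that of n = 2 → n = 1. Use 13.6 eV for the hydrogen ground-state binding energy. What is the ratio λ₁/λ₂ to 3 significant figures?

λ ∝ 1/ΔE ∝ 1/(1/n_f² − 1/n_i²), and the Z² and hc factors cancel in the ratio.
λ₁/λ₂ = (1/1² − 1/2²)/(1/2² − 1/3²) = 0.7500/0.1389 = 5.40.

5.40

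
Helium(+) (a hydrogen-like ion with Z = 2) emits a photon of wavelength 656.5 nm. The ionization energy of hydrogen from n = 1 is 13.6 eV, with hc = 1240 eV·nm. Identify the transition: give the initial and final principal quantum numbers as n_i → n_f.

n_i = 6, n_f = 4

The photon energy is ΔE = hc/λ = 1240 / 656.5 = 1.889 eV.
With Z = 2, ΔE = 54.40 × (1/n_f² − 1/n_i²), so 1/n_f² − 1/n_i² = 0.03472.
Trying n_f = 4 gives 1/n_i² = 0.02778, i.e. n_i ≈ 6; this pair matches.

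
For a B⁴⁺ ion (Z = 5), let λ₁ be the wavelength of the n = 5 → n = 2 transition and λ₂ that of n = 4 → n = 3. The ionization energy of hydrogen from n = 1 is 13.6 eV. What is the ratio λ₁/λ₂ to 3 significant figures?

λ ∝ 1/ΔE ∝ 1/(1/n_f² − 1/n_i²), and the Z² and hc factors cancel in the ratio.
λ₁/λ₂ = (1/3² − 1/4²)/(1/2² − 1/5²) = 0.04861/0.2100 = 0.231.

0.231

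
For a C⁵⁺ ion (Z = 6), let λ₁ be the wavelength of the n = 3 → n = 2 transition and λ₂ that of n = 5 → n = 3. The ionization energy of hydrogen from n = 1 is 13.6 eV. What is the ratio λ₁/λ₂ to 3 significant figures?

0.512

λ ∝ 1/ΔE ∝ 1/(1/n_f² − 1/n_i²), and the Z² and hc factors cancel in the ratio.
λ₁/λ₂ = (1/3² − 1/5²)/(1/2² − 1/3²) = 0.07111/0.1389 = 0.512.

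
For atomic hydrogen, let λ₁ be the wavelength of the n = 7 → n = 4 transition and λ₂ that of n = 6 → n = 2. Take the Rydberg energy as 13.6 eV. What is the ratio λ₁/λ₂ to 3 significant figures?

λ ∝ 1/ΔE ∝ 1/(1/n_f² − 1/n_i²), and the Z² and hc factors cancel in the ratio.
λ₁/λ₂ = (1/2² − 1/6²)/(1/4² − 1/7²) = 0.2222/0.04209 = 5.28.

5.28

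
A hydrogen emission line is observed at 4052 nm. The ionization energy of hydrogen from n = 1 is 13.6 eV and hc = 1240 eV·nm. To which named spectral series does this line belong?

ΔE = 1240/4052 = 0.3060 eV.
This matches 13.6 × (1/4² − 1/5²), so n_f = 4: the Brackett series.

Brackett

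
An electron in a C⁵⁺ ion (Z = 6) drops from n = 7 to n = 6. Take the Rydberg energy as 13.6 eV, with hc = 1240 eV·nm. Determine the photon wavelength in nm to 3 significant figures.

For Z = 6 the level energies scale as Z², so the effective Rydberg energy is 13.6 × 36 = 489.6 eV.
ΔE = 489.6 × (1/6² − 1/7²) = 489.6 × 0.007370 = 3.608 eV.
λ = hc/ΔE = 1240 / 3.608 = 344 nm.

344 nm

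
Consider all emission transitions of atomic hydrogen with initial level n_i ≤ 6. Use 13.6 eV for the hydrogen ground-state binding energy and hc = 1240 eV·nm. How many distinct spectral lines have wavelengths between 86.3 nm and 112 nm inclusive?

4

Enumerate all n_i → n_f pairs with 1 ≤ n_f < n_i ≤ 6 and compute λ = 1240 / [13.6·1·(1/n_f² − 1/n_i²)].
Lines falling in [86.3, 112] nm: 6→1 (93.78 nm), 5→1 (94.98 nm), 4→1 (97.25 nm), 3→1 (102.6 nm).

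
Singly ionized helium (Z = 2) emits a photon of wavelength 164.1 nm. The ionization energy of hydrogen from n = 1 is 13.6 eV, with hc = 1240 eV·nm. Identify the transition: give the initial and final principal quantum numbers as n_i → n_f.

n_i = 3, n_f = 2

The photon energy is ΔE = hc/λ = 1240 / 164.1 = 7.556 eV.
With Z = 2, ΔE = 54.40 × (1/n_f² − 1/n_i²), so 1/n_f² − 1/n_i² = 0.1389.
Trying n_f = 2 gives 1/n_i² = 0.1111, i.e. n_i ≈ 3; this pair matches.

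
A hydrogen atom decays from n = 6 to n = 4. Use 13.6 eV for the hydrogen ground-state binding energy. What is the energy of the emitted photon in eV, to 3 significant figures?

0.472 eV

E_6 = −13.60/36 = −0.3778 eV and E_4 = −13.60/16 = −0.8500 eV.
The photon energy is |E_6 − E_4| = 0.472 eV.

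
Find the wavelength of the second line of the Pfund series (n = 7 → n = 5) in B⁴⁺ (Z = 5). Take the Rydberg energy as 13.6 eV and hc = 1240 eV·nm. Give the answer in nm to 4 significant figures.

The Pfund series terminates on n_f = 5; the second line has n_i = 5+2 = 7.
ΔE = 340.0 × (1/5² − 1/7²) = 6.661 eV.
λ = 1240 / 6.661 = 186.2 nm.

186.2 nm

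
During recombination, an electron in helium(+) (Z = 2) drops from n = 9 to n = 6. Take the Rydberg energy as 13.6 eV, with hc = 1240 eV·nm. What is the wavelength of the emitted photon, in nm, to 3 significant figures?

1480 nm

For Z = 2 the level energies scale as Z², so the effective Rydberg energy is 13.6 × 4 = 54.40 eV.
ΔE = 54.40 × (1/6² − 1/9²) = 54.40 × 0.01543 = 0.8395 eV.
λ = hc/ΔE = 1240 / 0.8395 = 1480 nm.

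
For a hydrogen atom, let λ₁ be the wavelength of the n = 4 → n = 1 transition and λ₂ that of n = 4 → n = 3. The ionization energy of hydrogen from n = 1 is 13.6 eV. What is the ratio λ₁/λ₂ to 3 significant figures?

0.0519

λ ∝ 1/ΔE ∝ 1/(1/n_f² − 1/n_i²), and the Z² and hc factors cancel in the ratio.
λ₁/λ₂ = (1/3² − 1/4²)/(1/1² − 1/4²) = 0.04861/0.9375 = 0.0519.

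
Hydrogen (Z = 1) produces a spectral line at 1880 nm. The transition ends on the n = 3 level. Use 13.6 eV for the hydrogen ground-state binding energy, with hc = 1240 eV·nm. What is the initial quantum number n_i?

n_i = 4

The photon energy is ΔE = hc/λ = 1240 / 1880 = 0.6596 eV.
With Z = 1, ΔE = 13.60 × (1/n_f² − 1/n_i²), so 1/n_f² − 1/n_i² = 0.04850.
With n_f = 3: 1/n_i² = 1/9 − 0.04850 = 0.06261, so n_i ≈ 4.00.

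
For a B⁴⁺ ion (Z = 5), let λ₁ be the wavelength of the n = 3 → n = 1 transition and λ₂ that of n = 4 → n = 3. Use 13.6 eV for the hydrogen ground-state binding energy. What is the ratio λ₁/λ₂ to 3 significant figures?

λ ∝ 1/ΔE ∝ 1/(1/n_f² − 1/n_i²), and the Z² and hc factors cancel in the ratio.
λ₁/λ₂ = (1/3² − 1/4²)/(1/1² − 1/3²) = 0.04861/0.8889 = 0.0547.

0.0547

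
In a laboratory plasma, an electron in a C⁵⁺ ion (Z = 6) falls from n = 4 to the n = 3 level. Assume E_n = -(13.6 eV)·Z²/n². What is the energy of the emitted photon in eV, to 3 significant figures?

23.8 eV

The Bohr energies scale as Z², so for Z = 6: E_n = −489.6/n² eV.
E_4 = −489.6/16 = −30.60 eV and E_3 = −489.6/9 = −54.40 eV.
The photon energy is |E_4 − E_3| = 23.8 eV.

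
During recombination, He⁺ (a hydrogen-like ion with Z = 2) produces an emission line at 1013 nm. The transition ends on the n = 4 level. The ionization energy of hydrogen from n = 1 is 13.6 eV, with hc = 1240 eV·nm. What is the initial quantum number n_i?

n_i = 5

The photon energy is ΔE = hc/λ = 1240 / 1013 = 1.224 eV.
With Z = 2, ΔE = 54.40 × (1/n_f² − 1/n_i²), so 1/n_f² − 1/n_i² = 0.02250.
With n_f = 4: 1/n_i² = 1/16 − 0.02250 = 0.04000, so n_i ≈ 5.00.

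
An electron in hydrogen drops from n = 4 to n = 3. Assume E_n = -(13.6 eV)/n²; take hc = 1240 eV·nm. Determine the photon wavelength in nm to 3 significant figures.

1880 nm

ΔE = 13.60 × (1/3² − 1/4²) = 13.60 × 0.04861 = 0.6611 eV.
λ = hc/ΔE = 1240 / 0.6611 = 1880 nm.
This line belongs to the Paschen series.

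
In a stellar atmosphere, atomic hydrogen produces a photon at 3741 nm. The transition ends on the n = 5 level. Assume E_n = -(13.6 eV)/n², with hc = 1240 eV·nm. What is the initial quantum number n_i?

n_i = 8

The photon energy is ΔE = hc/λ = 1240 / 3741 = 0.3315 eV.
With Z = 1, ΔE = 13.60 × (1/n_f² − 1/n_i²), so 1/n_f² − 1/n_i² = 0.02437.
With n_f = 5: 1/n_i² = 1/25 − 0.02437 = 0.01563, so n_i ≈ 8.00.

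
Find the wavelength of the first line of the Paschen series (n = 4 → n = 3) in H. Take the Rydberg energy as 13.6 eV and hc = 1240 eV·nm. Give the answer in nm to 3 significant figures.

1880 nm

The Paschen series terminates on n_f = 3; the first line has n_i = 3+1 = 4.
ΔE = 13.60 × (1/3² − 1/4²) = 0.6611 eV.
λ = 1240 / 0.6611 = 1880 nm.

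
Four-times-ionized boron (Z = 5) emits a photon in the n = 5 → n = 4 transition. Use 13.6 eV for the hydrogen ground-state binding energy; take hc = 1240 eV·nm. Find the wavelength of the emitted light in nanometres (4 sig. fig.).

162.1 nm

For Z = 5 the level energies scale as Z², so the effective Rydberg energy is 13.6 × 25 = 340.0 eV.
ΔE = 340.0 × (1/4² − 1/5²) = 340.0 × 0.02250 = 7.650 eV.
λ = hc/ΔE = 1240 / 7.650 = 162.1 nm.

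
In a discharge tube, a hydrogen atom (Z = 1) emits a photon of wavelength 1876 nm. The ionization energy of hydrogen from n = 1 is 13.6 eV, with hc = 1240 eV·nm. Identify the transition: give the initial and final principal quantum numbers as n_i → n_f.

The photon energy is ΔE = hc/λ = 1240 / 1876 = 0.6610 eV.
With Z = 1, ΔE = 13.60 × (1/n_f² − 1/n_i²), so 1/n_f² − 1/n_i² = 0.04860.
Trying n_f = 3 gives 1/n_i² = 0.06251, i.e. n_i ≈ 4; this pair matches.

n_i = 4, n_f = 3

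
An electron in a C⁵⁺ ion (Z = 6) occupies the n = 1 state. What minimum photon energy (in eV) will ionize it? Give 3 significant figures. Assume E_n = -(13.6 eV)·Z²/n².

E_n = −13.6 Z²/n² = −489.6/n² eV for Z = 6.
E_1 = −489.6/1 = −490 eV, so ionization (to E = 0) requires 490 eV.

490 eV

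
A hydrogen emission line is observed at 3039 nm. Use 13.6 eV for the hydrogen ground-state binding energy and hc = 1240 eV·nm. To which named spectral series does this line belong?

ΔE = 1240/3039 = 0.4080 eV.
This matches 13.6 × (1/5² − 1/10²), so n_f = 5: the Pfund series.

Pfund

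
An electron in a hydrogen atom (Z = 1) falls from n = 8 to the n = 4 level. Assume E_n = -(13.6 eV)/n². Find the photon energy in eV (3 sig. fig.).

0.638 eV

E_8 = −13.60/64 = −0.2125 eV and E_4 = −13.60/16 = −0.8500 eV.
The photon energy is |E_8 − E_4| = 0.638 eV.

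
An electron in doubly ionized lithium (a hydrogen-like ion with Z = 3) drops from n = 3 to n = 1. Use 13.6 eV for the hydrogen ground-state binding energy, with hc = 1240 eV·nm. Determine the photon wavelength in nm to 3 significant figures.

For Z = 3 the level energies scale as Z², so the effective Rydberg energy is 13.6 × 9 = 122.4 eV.
ΔE = 122.4 × (1/1² − 1/3²) = 122.4 × 0.8889 = 108.8 eV.
λ = hc/ΔE = 1240 / 108.8 = 11.4 nm.

11.4 nm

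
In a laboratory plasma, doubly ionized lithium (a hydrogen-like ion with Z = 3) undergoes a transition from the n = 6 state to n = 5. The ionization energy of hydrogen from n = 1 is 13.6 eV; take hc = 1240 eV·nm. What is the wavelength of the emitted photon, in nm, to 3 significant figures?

829 nm

For Z = 3 the level energies scale as Z², so the effective Rydberg energy is 13.6 × 9 = 122.4 eV.
ΔE = 122.4 × (1/5² − 1/6²) = 122.4 × 0.01222 = 1.496 eV.
λ = hc/ΔE = 1240 / 1.496 = 829 nm.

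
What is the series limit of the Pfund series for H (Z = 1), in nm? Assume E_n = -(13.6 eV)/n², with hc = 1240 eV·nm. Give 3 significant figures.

The Pfund series has lower level n_f = 5; the series limit corresponds to n_i → ∞.
ΔE_max = 13.6 × 1 / 5² = 0.5440 eV.
λ_min = 1240 / 0.5440 = 2280 nm.

2280 nm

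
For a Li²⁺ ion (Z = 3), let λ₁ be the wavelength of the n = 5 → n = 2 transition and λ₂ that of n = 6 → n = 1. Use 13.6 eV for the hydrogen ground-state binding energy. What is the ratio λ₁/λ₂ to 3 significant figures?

λ ∝ 1/ΔE ∝ 1/(1/n_f² − 1/n_i²), and the Z² and hc factors cancel in the ratio.
λ₁/λ₂ = (1/1² − 1/6²)/(1/2² − 1/5²) = 0.9722/0.2100 = 4.63.

4.63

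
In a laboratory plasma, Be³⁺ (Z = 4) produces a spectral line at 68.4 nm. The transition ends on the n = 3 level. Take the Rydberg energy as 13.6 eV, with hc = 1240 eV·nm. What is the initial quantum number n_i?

The photon energy is ΔE = hc/λ = 1240 / 68.4 = 18.13 eV.
With Z = 4, ΔE = 217.6 × (1/n_f² − 1/n_i²), so 1/n_f² − 1/n_i² = 0.08331.
With n_f = 3: 1/n_i² = 1/9 − 0.08331 = 0.02780, so n_i ≈ 6.00.

n_i = 6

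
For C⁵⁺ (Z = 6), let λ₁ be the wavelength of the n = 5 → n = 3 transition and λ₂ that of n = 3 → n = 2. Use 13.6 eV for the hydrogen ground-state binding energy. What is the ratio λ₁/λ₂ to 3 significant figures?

1.95

λ ∝ 1/ΔE ∝ 1/(1/n_f² − 1/n_i²), and the Z² and hc factors cancel in the ratio.
λ₁/λ₂ = (1/2² − 1/3²)/(1/3² − 1/5²) = 0.1389/0.07111 = 1.95.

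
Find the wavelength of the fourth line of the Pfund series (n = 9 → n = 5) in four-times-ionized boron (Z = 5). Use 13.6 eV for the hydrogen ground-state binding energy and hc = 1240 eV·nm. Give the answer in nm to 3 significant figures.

132 nm

The Pfund series terminates on n_f = 5; the fourth line has n_i = 5+4 = 9.
ΔE = 340.0 × (1/5² − 1/9²) = 9.402 eV.
λ = 1240 / 9.402 = 132 nm.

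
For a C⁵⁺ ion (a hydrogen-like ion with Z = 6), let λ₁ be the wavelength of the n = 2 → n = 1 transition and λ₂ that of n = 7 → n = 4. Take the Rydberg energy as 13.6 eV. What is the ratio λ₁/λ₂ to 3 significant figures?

λ ∝ 1/ΔE ∝ 1/(1/n_f² − 1/n_i²), and the Z² and hc factors cancel in the ratio.
λ₁/λ₂ = (1/4² − 1/7²)/(1/1² − 1/2²) = 0.04209/0.7500 = 0.0561.

0.0561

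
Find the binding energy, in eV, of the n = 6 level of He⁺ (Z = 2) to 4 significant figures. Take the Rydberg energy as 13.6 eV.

1.511 eV

E_n = −13.6 Z²/n² = −54.40/n² eV for Z = 2.
E_6 = −54.40/36 = −1.511 eV, so ionization (to E = 0) requires 1.511 eV.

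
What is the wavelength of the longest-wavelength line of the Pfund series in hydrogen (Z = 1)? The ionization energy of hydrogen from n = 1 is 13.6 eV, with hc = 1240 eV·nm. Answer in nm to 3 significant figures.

The Pfund series terminates on n_f = 5; the first line has n_i = 5+1 = 6.
ΔE = 13.60 × (1/5² − 1/6²) = 0.1662 eV.
λ = 1240 / 0.1662 = 7460 nm.

7460 nm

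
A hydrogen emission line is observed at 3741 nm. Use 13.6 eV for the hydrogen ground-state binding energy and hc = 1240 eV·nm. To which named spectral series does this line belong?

Pfund

ΔE = 1240/3741 = 0.3315 eV.
This matches 13.6 × (1/5² − 1/8²), so n_f = 5: the Pfund series.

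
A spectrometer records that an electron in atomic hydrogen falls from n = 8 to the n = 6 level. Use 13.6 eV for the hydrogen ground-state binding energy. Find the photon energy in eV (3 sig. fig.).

E_8 = −13.60/64 = −0.2125 eV and E_6 = −13.60/36 = −0.3778 eV.
The photon energy is |E_8 − E_6| = 0.165 eV.

0.165 eV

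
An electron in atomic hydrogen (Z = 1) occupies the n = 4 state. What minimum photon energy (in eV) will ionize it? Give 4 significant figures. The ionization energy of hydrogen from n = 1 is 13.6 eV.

0.8500 eV

E_4 = −13.60/16 = −0.8500 eV, so ionization (to E = 0) requires 0.8500 eV.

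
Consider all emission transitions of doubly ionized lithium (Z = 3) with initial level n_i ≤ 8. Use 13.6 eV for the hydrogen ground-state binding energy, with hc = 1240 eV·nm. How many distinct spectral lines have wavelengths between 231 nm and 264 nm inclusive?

1

Enumerate all n_i → n_f pairs with 1 ≤ n_f < n_i ≤ 8 and compute λ = 1240 / [13.6·9·(1/n_f² − 1/n_i²)].
Lines falling in [231, 264] nm: 7→4 (240.7 nm).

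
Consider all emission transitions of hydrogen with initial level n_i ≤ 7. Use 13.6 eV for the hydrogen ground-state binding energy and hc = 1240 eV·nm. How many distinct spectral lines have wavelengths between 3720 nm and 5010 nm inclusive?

Enumerate all n_i → n_f pairs with 1 ≤ n_f < n_i ≤ 7 and compute λ = 1240 / [13.6·1·(1/n_f² − 1/n_i²)].
Lines falling in [3720, 5010] nm: 5→4 (4052 nm), 7→5 (4654 nm).

2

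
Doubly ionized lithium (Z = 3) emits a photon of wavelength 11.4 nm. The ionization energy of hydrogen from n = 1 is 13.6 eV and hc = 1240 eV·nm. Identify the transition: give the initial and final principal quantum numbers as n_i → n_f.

The photon energy is ΔE = hc/λ = 1240 / 11.4 = 108.8 eV.
With Z = 3, ΔE = 122.4 × (1/n_f² − 1/n_i²), so 1/n_f² − 1/n_i² = 0.8887.
Trying n_f = 1 gives 1/n_i² = 0.1113, i.e. n_i ≈ 3; this pair matches.

n_i = 3, n_f = 1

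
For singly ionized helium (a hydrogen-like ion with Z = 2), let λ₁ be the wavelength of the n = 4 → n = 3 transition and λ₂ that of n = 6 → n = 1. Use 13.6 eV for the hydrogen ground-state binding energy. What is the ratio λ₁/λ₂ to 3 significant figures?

20.0

λ ∝ 1/ΔE ∝ 1/(1/n_f² − 1/n_i²), and the Z² and hc factors cancel in the ratio.
λ₁/λ₂ = (1/1² − 1/6²)/(1/3² − 1/4²) = 0.9722/0.04861 = 20.0.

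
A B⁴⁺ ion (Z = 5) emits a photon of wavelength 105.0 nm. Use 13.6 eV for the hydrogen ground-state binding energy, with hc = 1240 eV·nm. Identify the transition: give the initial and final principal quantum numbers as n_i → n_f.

n_i = 6, n_f = 4

The photon energy is ΔE = hc/λ = 1240 / 105.0 = 11.81 eV.
With Z = 5, ΔE = 340.0 × (1/n_f² − 1/n_i²), so 1/n_f² − 1/n_i² = 0.03473.
Trying n_f = 4 gives 1/n_i² = 0.02777, i.e. n_i ≈ 6; this pair matches.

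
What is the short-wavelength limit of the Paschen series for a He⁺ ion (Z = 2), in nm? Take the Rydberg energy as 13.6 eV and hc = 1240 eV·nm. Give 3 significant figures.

205 nm

The Paschen series has lower level n_f = 3; the series limit corresponds to n_i → ∞.
ΔE_max = 13.6 × 4 / 3² = 6.044 eV.
λ_min = 1240 / 6.044 = 205 nm.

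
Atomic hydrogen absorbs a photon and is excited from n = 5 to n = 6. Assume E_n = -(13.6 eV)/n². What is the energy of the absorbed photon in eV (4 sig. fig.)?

0.1662 eV

E_6 = −13.60/36 = −0.3778 eV and E_5 = −13.60/25 = −0.5440 eV.
The photon energy is |E_6 − E_5| = 0.1662 eV.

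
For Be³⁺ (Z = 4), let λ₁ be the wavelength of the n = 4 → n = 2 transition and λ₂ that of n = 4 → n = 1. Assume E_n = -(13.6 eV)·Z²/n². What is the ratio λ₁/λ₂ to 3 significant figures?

λ ∝ 1/ΔE ∝ 1/(1/n_f² − 1/n_i²), and the Z² and hc factors cancel in the ratio.
λ₁/λ₂ = (1/1² − 1/4²)/(1/2² − 1/4²) = 0.9375/0.1875 = 5.00.

5.00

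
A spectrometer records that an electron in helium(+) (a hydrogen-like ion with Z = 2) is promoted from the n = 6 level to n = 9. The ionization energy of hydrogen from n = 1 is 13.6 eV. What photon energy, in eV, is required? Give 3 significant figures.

0.840 eV

The Bohr energies scale as Z², so for Z = 2: E_n = −54.40/n² eV.
E_9 = −54.40/81 = −0.6716 eV and E_6 = −54.40/36 = −1.511 eV.
The photon energy is |E_9 − E_6| = 0.840 eV.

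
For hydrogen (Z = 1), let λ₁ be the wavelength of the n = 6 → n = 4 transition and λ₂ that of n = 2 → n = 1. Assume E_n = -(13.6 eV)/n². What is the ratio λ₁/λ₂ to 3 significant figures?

21.6

λ ∝ 1/ΔE ∝ 1/(1/n_f² − 1/n_i²), and the Z² and hc factors cancel in the ratio.
λ₁/λ₂ = (1/1² − 1/2²)/(1/4² − 1/6²) = 0.7500/0.03472 = 21.6.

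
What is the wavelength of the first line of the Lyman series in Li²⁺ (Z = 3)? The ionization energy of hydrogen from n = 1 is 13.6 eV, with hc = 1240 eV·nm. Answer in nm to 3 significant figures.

The Lyman series terminates on n_f = 1; the first line has n_i = 1+1 = 2.
ΔE = 122.4 × (1/1² − 1/2²) = 91.80 eV.
λ = 1240 / 91.80 = 13.5 nm.

13.5 nm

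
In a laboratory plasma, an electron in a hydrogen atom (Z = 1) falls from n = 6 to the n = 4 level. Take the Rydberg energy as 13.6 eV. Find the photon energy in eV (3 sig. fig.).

E_6 = −13.60/36 = −0.3778 eV and E_4 = −13.60/16 = −0.8500 eV.
The photon energy is |E_6 − E_4| = 0.472 eV.

0.472 eV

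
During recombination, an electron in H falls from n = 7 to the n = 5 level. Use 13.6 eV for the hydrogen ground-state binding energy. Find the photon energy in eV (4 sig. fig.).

E_7 = −13.60/49 = −0.2776 eV and E_5 = −13.60/25 = −0.5440 eV.
The photon energy is |E_7 − E_5| = 0.2664 eV.

0.2664 eV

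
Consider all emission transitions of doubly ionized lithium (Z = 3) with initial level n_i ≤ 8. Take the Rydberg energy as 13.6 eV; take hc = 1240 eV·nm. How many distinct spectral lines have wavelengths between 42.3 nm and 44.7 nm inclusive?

2

Enumerate all n_i → n_f pairs with 1 ≤ n_f < n_i ≤ 8 and compute λ = 1240 / [13.6·9·(1/n_f² − 1/n_i²)].
Lines falling in [42.3, 44.7] nm: 8→2 (43.22 nm), 7→2 (44.12 nm).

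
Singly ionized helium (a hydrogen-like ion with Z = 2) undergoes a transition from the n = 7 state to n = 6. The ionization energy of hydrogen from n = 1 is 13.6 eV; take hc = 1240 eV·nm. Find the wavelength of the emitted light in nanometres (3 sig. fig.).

For Z = 2 the level energies scale as Z², so the effective Rydberg energy is 13.6 × 4 = 54.40 eV.
ΔE = 54.40 × (1/6² − 1/7²) = 54.40 × 0.007370 = 0.4009 eV.
λ = hc/ΔE = 1240 / 0.4009 = 3090 nm.

3090 nm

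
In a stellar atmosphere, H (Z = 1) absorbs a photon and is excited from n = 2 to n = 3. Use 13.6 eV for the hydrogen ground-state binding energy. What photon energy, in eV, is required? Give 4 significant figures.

1.889 eV

E_3 = −13.60/9 = −1.511 eV and E_2 = −13.60/4 = −3.400 eV.
The photon energy is |E_3 − E_2| = 1.889 eV.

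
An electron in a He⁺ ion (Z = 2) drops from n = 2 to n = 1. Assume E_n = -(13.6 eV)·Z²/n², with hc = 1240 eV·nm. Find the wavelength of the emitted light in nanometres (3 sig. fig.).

30.4 nm

For Z = 2 the level energies scale as Z², so the effective Rydberg energy is 13.6 × 4 = 54.40 eV.
ΔE = 54.40 × (1/1² − 1/2²) = 54.40 × 0.7500 = 40.80 eV.
λ = hc/ΔE = 1240 / 40.80 = 30.4 nm.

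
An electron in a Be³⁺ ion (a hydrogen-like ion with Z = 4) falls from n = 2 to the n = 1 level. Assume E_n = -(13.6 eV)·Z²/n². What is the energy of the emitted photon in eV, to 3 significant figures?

163 eV

The Bohr energies scale as Z², so for Z = 4: E_n = −217.6/n² eV.
E_2 = −217.6/4 = −54.40 eV and E_1 = −217.6/1 = −217.6 eV.
The photon energy is |E_2 − E_1| = 163 eV.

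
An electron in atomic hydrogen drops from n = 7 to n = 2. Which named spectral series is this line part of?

The series is set by the lower level: n_f = 2 is the Balmer series.

Balmer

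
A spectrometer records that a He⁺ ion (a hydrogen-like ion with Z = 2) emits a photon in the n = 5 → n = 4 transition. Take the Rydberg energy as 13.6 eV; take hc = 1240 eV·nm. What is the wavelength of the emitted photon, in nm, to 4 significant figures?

1013 nm

For Z = 2 the level energies scale as Z², so the effective Rydberg energy is 13.6 × 4 = 54.40 eV.
ΔE = 54.40 × (1/4² − 1/5²) = 54.40 × 0.02250 = 1.224 eV.
λ = hc/ΔE = 1240 / 1.224 = 1013 nm.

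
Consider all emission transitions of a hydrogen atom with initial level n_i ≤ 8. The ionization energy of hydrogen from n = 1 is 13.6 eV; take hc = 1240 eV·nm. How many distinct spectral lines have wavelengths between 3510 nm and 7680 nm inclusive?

5

Enumerate all n_i → n_f pairs with 1 ≤ n_f < n_i ≤ 8 and compute λ = 1240 / [13.6·1·(1/n_f² − 1/n_i²)].
Lines falling in [3510, 7680] nm: 8→5 (3741 nm), 5→4 (4052 nm), 7→5 (4654 nm), 6→5 (7460 nm), 8→6 (7503 nm).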